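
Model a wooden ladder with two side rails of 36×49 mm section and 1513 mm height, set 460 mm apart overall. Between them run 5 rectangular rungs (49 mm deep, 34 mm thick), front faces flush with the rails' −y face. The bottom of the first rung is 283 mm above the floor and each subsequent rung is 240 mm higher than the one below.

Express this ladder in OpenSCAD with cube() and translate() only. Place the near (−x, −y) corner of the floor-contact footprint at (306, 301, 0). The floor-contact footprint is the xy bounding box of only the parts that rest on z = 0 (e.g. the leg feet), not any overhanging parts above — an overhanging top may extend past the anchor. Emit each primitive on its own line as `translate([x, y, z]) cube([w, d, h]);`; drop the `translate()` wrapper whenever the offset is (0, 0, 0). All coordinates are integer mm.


// rung span = 460 - 2*36 = 388
// rung[k] z = 283 + k*240
translate([306, 301, 0]) cube([36, 49, 1513]);
translate([730, 301, 0]) cube([36, 49, 1513]);
translate([342, 301, 283]) cube([388, 49, 34]);
translate([342, 301, 523]) cube([388, 49, 34]);
translate([342, 301, 763]) cube([388, 49, 34]);
translate([342, 301, 1003]) cube([388, 49, 34]);
translate([342, 301, 1243]) cube([388, 49, 34]);


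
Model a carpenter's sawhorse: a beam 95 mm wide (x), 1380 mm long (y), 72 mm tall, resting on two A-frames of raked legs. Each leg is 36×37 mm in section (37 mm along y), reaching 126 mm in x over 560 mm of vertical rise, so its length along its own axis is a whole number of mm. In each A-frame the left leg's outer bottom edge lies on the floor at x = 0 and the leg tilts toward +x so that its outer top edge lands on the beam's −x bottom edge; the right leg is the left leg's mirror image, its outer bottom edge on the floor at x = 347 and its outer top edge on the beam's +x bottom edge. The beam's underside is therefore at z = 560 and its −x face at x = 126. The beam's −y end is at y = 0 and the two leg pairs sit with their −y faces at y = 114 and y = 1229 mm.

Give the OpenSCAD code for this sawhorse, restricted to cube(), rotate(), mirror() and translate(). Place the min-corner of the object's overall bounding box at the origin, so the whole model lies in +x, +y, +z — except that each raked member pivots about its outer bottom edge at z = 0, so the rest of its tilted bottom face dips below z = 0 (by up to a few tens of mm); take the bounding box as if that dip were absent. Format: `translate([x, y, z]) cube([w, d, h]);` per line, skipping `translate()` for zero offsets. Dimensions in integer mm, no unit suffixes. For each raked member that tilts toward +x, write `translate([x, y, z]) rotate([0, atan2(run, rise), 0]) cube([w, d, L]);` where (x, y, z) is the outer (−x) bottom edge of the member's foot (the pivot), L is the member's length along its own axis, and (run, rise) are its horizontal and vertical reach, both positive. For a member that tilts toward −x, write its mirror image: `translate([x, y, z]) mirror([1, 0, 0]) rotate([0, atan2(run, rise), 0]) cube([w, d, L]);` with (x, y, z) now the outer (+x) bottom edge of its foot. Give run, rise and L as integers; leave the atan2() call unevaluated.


// leg length = √(126² + 560²) = 574
// right-leg outer foot x = 2·126 + 95 = 347
// beam min-corner = (126, 0, 560)
translate([126, 0, 560]) cube([95, 1380, 72]);
translate([0, 114, 0]) rotate([0, atan2(126, 560), 0]) cube([36, 37, 574]);
translate([347, 114, 0]) mirror([1, 0, 0]) rotate([0, atan2(126, 560), 0]) cube([36, 37, 574]);
translate([0, 1229, 0]) rotate([0, atan2(126, 560), 0]) cube([36, 37, 574]);
translate([347, 1229, 0]) mirror([1, 0, 0]) rotate([0, atan2(126, 560), 0]) cube([36, 37, 574]);


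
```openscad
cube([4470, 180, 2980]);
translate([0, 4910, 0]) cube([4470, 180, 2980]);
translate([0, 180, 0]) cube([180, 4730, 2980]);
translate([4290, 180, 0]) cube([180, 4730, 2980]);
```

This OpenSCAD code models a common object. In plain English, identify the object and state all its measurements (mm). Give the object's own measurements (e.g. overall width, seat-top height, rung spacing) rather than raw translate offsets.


The wall frame of a small rectangular building: four walls, each 2980 mm tall and 180 mm thick, enclosing a footprint 4470 mm (x) by 5090 mm (y) outside-to-outside, with no floor or roof. The front and back walls (the −y and +y sides) span the full width; the two side walls fit between them.


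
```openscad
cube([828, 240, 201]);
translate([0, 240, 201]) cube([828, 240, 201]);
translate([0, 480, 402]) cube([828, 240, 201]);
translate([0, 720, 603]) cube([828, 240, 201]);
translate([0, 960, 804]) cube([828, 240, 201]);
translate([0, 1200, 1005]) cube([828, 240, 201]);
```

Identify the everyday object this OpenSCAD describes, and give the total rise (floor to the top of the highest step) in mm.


A staircase. The total rise is 1206 mm.

6 identical blocks, each offset up and back from the previous — a staircase. Each step is 201 mm tall and there are 6 of them, so the total rise is 6 × 201 = 1206 mm.


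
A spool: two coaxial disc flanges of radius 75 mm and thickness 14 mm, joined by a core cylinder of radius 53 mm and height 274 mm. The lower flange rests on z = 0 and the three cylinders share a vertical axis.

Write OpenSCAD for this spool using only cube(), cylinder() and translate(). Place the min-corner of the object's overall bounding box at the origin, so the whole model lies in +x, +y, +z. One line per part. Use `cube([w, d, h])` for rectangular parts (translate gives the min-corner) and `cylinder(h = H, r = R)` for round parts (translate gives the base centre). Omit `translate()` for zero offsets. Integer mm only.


translate([75, 75, 0]) cylinder(h = 14, r = 75);
translate([75, 75, 14]) cylinder(h = 274, r = 53);
translate([75, 75, 288]) cylinder(h = 14, r = 75);


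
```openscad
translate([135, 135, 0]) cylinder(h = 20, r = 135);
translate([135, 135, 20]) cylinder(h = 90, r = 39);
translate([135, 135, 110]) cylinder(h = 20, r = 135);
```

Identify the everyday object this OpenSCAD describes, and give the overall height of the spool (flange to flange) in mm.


A spool. The overall height is 130 mm.

Three coaxial cylinders, large–small–large — a spool. Two 20 mm flanges and a 90 mm core give 20 + 90 + 20 = 130 mm.


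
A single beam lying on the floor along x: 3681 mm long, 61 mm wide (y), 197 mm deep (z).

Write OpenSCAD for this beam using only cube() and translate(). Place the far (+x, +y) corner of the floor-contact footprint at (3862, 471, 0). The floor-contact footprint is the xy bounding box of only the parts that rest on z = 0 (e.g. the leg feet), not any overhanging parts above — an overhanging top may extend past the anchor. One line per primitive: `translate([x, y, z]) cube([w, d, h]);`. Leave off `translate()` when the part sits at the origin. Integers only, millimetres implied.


translate([181, 410, 0]) cube([3681, 61, 197]);


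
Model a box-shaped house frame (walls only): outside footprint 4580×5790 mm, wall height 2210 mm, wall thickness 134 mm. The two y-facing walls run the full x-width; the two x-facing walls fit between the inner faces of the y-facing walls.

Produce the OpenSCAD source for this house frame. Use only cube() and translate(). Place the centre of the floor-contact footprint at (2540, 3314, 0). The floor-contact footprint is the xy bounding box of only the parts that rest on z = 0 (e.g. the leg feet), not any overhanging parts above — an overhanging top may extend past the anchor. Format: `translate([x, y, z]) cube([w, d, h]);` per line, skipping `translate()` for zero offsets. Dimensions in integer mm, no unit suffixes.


translate([250, 419, 0]) cube([4580, 134, 2210]);
translate([250, 6075, 0]) cube([4580, 134, 2210]);
translate([250, 553, 0]) cube([134, 5522, 2210]);
translate([4696, 553, 0]) cube([134, 5522, 2210]);


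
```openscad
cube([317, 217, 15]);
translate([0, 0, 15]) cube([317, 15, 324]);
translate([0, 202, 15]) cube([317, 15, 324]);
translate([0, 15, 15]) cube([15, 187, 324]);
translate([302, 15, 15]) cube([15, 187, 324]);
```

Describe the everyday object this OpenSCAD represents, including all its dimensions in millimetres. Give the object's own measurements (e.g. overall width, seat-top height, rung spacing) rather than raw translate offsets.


An open-topped rectangular box: outside dimensions 317×217×339 mm, with a uniform wall and base thickness of 15 mm. The base is a full 317×217 slab on the floor; four walls sit on top of the base. The front and back walls (the −y and +y sides) span the full width; the two side walls fit between them.


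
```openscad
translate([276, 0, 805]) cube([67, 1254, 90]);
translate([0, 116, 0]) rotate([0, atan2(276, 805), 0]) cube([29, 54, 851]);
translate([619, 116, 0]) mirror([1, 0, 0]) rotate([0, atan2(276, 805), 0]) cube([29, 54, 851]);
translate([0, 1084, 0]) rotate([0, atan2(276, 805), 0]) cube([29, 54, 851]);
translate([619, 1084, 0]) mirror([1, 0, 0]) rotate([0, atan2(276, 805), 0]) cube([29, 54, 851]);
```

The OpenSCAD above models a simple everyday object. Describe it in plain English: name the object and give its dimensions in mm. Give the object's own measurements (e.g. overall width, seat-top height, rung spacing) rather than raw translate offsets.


A sawhorse. A 67×1254×90 mm beam (x, y, z) sits on two A-frame leg pairs. Each pair is two raked legs of 29×54 mm section (54 mm along y) splaying symmetrically in x. Each leg rises 805 mm vertically over 276 mm of horizontal reach and is 851 mm long along its own axis. Every leg's outer bottom edge rests on the floor and its outer top edge meets a bottom edge of the beam — the left legs (tilting toward +x) meet the beam's −x bottom edge, the right legs (their mirror images, tilting toward −x) meet its +x bottom edge — so the leg tops tuck under the beam, the beam's underside is 805 mm above the floor, and the feet are 619 mm apart outside-to-outside with the beam centred between them. The two leg pairs are set in 116 mm from either end of the beam.


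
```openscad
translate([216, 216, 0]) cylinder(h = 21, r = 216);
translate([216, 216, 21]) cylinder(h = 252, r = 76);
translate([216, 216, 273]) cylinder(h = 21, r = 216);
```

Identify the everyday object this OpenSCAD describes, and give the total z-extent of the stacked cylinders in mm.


A spool. The overall height is 294 mm.

Three coaxial cylinders, large–small–large — a spool. Two 21 mm flanges and a 252 mm core give 21 + 252 + 21 = 294 mm.


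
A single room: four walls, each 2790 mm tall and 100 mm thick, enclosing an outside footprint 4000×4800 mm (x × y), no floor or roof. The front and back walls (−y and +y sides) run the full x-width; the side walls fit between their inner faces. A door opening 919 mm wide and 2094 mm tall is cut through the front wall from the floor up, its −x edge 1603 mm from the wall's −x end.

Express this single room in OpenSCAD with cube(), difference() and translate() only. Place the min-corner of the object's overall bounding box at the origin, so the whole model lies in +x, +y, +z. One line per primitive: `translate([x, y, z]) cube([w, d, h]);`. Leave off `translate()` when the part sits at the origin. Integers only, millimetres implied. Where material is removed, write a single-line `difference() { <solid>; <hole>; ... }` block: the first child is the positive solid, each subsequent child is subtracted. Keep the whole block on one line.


difference() { cube([4000, 100, 2790]); translate([1603, 0, 0]) cube([919, 100, 2094]); }
translate([0, 4700, 0]) cube([4000, 100, 2790]);
translate([0, 100, 0]) cube([100, 4600, 2790]);
translate([3900, 100, 0]) cube([100, 4600, 2790]);


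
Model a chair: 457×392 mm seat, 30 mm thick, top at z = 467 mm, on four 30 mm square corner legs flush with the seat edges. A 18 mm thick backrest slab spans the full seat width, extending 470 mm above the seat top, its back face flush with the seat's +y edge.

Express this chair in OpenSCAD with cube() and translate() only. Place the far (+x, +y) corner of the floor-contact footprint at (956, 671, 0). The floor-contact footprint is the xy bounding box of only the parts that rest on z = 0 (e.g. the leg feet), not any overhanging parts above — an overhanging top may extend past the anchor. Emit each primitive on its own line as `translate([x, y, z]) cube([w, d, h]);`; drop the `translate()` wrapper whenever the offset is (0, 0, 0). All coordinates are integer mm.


translate([499, 279, 437]) cube([457, 392, 30]);
translate([499, 279, 0]) cube([30, 30, 437]);
translate([926, 279, 0]) cube([30, 30, 437]);
translate([499, 641, 0]) cube([30, 30, 437]);
translate([926, 641, 0]) cube([30, 30, 437]);
translate([499, 653, 467]) cube([457, 18, 470]);


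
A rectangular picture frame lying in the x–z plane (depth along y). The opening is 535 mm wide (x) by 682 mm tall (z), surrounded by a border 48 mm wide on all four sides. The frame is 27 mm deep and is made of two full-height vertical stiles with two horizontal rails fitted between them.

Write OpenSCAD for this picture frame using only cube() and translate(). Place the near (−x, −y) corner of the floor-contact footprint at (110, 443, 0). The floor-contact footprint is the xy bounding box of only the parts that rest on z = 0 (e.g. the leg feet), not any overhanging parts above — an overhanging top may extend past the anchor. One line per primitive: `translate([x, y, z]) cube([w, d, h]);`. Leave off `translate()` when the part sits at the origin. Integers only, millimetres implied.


translate([110, 443, 0]) cube([48, 27, 778]);
translate([693, 443, 0]) cube([48, 27, 778]);
translate([158, 443, 0]) cube([535, 27, 48]);
translate([158, 443, 730]) cube([535, 27, 48]);


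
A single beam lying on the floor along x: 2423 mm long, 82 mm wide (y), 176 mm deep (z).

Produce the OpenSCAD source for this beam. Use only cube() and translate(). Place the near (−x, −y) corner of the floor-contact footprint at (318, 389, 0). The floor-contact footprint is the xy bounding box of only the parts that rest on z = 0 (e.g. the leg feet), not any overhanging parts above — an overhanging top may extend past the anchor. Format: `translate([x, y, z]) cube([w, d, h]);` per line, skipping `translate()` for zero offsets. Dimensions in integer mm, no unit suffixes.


translate([318, 389, 0]) cube([2423, 82, 176]);


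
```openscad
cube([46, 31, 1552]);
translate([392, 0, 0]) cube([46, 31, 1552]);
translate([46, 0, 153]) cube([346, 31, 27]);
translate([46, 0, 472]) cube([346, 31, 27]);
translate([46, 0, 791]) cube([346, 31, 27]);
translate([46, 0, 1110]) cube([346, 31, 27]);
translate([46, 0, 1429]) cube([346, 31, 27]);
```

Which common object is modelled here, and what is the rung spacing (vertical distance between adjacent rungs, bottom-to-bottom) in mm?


A ladder. The rung spacing is 319 mm.

Two tall 46×31 posts with 5 short bars between them — a ladder. Adjacent rungs sit at z = 153 and z = 472, so the spacing is 472 − 153 = 319 mm.


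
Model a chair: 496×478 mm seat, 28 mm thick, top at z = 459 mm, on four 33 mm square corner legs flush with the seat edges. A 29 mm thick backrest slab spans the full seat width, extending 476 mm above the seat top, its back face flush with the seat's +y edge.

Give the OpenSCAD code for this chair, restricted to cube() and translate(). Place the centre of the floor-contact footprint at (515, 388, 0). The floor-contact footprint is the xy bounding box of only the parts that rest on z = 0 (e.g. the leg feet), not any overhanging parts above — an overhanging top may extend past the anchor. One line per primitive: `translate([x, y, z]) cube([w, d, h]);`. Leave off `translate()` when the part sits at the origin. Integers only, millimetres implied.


// leg_h = 459 - 28 = 431
translate([267, 149, 431]) cube([496, 478, 28]);
translate([267, 149, 0]) cube([33, 33, 431]);
translate([730, 149, 0]) cube([33, 33, 431]);
translate([267, 594, 0]) cube([33, 33, 431]);
translate([730, 594, 0]) cube([33, 33, 431]);
translate([267, 598, 459]) cube([496, 29, 476]);


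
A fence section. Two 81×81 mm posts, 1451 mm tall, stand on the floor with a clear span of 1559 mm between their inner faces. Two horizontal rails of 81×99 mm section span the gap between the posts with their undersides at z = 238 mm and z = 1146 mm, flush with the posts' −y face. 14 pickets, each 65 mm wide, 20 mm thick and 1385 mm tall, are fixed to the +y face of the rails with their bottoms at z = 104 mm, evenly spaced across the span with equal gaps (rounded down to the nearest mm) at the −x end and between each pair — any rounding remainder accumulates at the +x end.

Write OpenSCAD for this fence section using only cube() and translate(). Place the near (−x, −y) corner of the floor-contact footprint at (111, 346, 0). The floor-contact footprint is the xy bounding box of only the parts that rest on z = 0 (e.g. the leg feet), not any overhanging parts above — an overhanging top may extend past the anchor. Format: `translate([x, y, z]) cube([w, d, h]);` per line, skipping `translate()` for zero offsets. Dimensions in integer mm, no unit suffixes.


translate([111, 346, 0]) cube([81, 81, 1451]);
translate([1751, 346, 0]) cube([81, 81, 1451]);
translate([192, 346, 238]) cube([1559, 81, 99]);
translate([192, 346, 1146]) cube([1559, 81, 99]);
translate([235, 427, 104]) cube([65, 20, 1385]);
translate([343, 427, 104]) cube([65, 20, 1385]);
translate([451, 427, 104]) cube([65, 20, 1385]);
translate([559, 427, 104]) cube([65, 20, 1385]);
translate([667, 427, 104]) cube([65, 20, 1385]);
translate([775, 427, 104]) cube([65, 20, 1385]);
translate([883, 427, 104]) cube([65, 20, 1385]);
translate([991, 427, 104]) cube([65, 20, 1385]);
translate([1099, 427, 104]) cube([65, 20, 1385]);
translate([1207, 427, 104]) cube([65, 20, 1385]);
translate([1315, 427, 104]) cube([65, 20, 1385]);
translate([1423, 427, 104]) cube([65, 20, 1385]);
translate([1531, 427, 104]) cube([65, 20, 1385]);
translate([1639, 427, 104]) cube([65, 20, 1385]);


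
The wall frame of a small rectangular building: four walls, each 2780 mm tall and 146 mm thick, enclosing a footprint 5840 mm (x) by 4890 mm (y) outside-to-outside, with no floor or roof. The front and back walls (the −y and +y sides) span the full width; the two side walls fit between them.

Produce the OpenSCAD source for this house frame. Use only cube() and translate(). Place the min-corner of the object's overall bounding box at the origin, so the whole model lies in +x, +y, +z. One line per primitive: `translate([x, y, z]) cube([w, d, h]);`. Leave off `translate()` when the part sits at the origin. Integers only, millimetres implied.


cube([5840, 146, 2780]);
translate([0, 4744, 0]) cube([5840, 146, 2780]);
translate([0, 146, 0]) cube([146, 4598, 2780]);
translate([5694, 146, 0]) cube([146, 4598, 2780]);


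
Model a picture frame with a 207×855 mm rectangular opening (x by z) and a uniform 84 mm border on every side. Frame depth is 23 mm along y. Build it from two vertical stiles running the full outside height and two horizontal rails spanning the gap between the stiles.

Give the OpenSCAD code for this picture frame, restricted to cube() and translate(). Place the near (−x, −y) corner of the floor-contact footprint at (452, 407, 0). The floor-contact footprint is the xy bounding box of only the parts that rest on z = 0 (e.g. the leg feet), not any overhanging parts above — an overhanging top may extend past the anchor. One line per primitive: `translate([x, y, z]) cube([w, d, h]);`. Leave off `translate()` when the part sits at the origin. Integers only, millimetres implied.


translate([452, 407, 0]) cube([84, 23, 1023]);
translate([743, 407, 0]) cube([84, 23, 1023]);
translate([536, 407, 0]) cube([207, 23, 84]);
translate([536, 407, 939]) cube([207, 23, 84]);


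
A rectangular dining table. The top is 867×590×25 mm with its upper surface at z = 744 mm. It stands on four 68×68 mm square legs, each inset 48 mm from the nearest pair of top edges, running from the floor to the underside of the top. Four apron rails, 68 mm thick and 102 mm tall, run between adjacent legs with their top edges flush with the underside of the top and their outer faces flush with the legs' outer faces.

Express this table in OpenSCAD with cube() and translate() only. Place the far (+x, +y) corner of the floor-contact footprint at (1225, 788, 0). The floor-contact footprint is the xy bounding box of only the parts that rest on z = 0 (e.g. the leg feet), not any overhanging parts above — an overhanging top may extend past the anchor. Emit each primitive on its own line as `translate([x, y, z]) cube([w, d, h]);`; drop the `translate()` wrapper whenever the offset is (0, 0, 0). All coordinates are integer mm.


// leg_h = 744 - 25 = 719
// apron z = 719 - 102 = 617
translate([406, 246, 719]) cube([867, 590, 25]);
translate([454, 294, 0]) cube([68, 68, 719]);
translate([1157, 294, 0]) cube([68, 68, 719]);
translate([454, 720, 0]) cube([68, 68, 719]);
translate([1157, 720, 0]) cube([68, 68, 719]);
translate([522, 294, 617]) cube([635, 68, 102]);
translate([522, 720, 617]) cube([635, 68, 102]);
translate([454, 362, 617]) cube([68, 358, 102]);
translate([1157, 362, 617]) cube([68, 358, 102]);


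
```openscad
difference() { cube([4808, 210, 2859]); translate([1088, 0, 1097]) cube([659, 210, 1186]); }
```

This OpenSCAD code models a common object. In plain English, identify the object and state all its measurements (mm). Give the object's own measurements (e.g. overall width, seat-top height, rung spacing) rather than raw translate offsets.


A wall 4808 mm long (x), 210 mm thick (y), 2859 mm tall, with a rectangular window opening cut through it. The opening is 659 mm wide and 1186 mm tall; its sill is at z = 1097 mm and its near (−x) edge is 1088 mm from the wall's −x end. The opening passes through the full wall thickness.


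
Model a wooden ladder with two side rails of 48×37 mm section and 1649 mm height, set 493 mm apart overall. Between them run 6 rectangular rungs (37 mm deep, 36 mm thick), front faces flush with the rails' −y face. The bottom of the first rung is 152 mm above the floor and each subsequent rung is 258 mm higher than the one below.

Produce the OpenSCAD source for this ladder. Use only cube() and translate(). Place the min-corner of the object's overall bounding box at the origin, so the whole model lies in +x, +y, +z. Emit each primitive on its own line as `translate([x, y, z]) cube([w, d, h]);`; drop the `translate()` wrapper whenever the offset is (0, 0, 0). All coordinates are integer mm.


cube([48, 37, 1649]);
translate([445, 0, 0]) cube([48, 37, 1649]);
translate([48, 0, 152]) cube([397, 37, 36]);
translate([48, 0, 410]) cube([397, 37, 36]);
translate([48, 0, 668]) cube([397, 37, 36]);
translate([48, 0, 926]) cube([397, 37, 36]);
translate([48, 0, 1184]) cube([397, 37, 36]);
translate([48, 0, 1442]) cube([397, 37, 36]);


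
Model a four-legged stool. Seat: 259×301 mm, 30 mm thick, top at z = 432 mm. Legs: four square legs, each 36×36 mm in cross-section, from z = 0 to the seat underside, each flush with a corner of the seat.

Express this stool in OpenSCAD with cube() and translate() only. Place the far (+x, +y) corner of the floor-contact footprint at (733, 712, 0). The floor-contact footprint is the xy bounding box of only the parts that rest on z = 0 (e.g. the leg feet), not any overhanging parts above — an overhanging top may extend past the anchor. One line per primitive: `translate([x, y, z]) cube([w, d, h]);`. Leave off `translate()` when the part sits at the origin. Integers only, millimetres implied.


translate([474, 411, 402]) cube([259, 301, 30]);
translate([474, 411, 0]) cube([36, 36, 402]);
translate([697, 411, 0]) cube([36, 36, 402]);
translate([474, 676, 0]) cube([36, 36, 402]);
translate([697, 676, 0]) cube([36, 36, 402]);


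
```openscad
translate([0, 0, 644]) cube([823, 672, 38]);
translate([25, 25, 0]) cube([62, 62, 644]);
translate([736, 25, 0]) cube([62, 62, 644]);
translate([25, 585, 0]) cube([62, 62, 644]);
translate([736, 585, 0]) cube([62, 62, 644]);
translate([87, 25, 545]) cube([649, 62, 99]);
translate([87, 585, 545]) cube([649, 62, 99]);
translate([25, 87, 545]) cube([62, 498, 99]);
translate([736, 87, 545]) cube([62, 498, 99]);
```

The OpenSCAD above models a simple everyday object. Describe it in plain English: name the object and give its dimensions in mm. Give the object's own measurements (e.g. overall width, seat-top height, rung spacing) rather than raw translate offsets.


A table: top 823 mm (x) × 672 mm (y), 38 mm thick, upper face at z = 682 mm, on four 62×62 mm square legs, each inset 25 mm from the nearest pair of top edges from z = 0 to the bottom of the top. Four apron rails, 62 mm thick and 99 mm tall, run between adjacent legs with their top edges flush with the underside of the top and their outer faces flush with the legs' outer faces.


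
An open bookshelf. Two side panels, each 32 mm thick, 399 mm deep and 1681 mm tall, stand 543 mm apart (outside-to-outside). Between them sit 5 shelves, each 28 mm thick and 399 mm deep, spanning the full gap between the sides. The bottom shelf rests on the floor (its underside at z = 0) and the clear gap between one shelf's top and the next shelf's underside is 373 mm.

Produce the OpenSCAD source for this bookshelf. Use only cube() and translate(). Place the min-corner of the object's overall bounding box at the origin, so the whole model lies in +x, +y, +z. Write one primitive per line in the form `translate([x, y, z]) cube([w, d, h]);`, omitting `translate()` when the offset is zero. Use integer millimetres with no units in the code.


cube([32, 399, 1681]);
translate([511, 0, 0]) cube([32, 399, 1681]);
translate([32, 0, 0]) cube([479, 399, 28]);
translate([32, 0, 401]) cube([479, 399, 28]);
translate([32, 0, 802]) cube([479, 399, 28]);
translate([32, 0, 1203]) cube([479, 399, 28]);
translate([32, 0, 1604]) cube([479, 399, 28]);


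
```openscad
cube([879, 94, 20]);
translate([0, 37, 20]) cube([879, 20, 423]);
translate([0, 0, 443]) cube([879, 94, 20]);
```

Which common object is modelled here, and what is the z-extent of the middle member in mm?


An I-beam. The web height is 423 mm.

Two wide flanges with a thin centred web — an I-beam. Overall 463 mm minus two 20 mm flanges gives a web of 463 − 2·20 = 423 mm.


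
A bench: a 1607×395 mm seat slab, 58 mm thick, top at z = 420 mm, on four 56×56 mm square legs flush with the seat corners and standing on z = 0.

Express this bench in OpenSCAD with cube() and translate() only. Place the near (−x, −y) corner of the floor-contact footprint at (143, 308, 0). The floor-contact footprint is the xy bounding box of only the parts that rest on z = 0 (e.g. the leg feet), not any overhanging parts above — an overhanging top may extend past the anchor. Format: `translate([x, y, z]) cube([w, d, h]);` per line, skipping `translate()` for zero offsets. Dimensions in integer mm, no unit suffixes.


translate([143, 308, 362]) cube([1607, 395, 58]);
translate([143, 308, 0]) cube([56, 56, 362]);
translate([143, 647, 0]) cube([56, 56, 362]);
translate([1694, 308, 0]) cube([56, 56, 362]);
translate([1694, 647, 0]) cube([56, 56, 362]);


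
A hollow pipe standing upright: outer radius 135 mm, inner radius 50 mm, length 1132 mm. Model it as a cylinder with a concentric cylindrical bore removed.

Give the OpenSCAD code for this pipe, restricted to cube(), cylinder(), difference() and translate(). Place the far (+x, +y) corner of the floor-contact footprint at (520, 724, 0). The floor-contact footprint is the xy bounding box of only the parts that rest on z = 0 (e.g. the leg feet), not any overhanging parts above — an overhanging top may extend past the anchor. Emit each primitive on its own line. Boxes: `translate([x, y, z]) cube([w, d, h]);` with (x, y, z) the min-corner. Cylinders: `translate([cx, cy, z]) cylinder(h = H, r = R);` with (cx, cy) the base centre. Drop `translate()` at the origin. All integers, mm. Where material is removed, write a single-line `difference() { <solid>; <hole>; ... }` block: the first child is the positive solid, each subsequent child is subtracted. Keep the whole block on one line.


difference() { translate([385, 589, 0]) cylinder(h = 1132, r = 135); translate([385, 589, 0]) cylinder(h = 1132, r = 50); }


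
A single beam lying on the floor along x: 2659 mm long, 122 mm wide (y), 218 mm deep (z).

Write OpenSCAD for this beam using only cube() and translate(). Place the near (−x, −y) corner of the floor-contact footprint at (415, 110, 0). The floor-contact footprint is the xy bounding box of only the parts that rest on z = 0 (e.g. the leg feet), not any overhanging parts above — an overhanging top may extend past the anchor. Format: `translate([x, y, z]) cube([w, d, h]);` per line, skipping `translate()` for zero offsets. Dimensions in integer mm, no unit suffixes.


translate([415, 110, 0]) cube([2659, 122, 218]);


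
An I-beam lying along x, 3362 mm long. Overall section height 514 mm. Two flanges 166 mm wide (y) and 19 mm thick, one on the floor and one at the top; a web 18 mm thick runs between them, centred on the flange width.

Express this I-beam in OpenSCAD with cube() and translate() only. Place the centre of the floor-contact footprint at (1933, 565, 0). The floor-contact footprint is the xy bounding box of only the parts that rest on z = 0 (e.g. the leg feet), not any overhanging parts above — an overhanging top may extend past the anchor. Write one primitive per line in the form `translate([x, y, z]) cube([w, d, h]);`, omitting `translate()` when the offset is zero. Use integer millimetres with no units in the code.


translate([252, 482, 0]) cube([3362, 166, 19]);
translate([252, 556, 19]) cube([3362, 18, 476]);
translate([252, 482, 495]) cube([3362, 166, 19]);


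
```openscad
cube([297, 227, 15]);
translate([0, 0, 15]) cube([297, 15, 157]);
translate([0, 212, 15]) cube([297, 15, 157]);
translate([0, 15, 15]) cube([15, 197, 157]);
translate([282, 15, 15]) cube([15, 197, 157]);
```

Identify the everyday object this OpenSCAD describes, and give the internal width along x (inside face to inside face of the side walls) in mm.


An open box. The internal width is 267 mm.

A 297×227 base slab with four walls standing on it — an open box. The base is 297 mm wide and the walls are 15 mm thick, so the internal width is 297 − 2 × 15 = 267 mm.


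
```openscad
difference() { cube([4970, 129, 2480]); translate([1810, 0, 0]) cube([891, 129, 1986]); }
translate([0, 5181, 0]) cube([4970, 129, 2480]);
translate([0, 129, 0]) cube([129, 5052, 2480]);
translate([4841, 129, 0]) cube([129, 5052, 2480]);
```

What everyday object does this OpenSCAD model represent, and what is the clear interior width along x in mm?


A single room. The interior width is 4712 mm.

Four walls enclosing a rectangle with a door in the front wall — a room. Outside width 4970 minus two 129 mm walls gives 4712 mm.


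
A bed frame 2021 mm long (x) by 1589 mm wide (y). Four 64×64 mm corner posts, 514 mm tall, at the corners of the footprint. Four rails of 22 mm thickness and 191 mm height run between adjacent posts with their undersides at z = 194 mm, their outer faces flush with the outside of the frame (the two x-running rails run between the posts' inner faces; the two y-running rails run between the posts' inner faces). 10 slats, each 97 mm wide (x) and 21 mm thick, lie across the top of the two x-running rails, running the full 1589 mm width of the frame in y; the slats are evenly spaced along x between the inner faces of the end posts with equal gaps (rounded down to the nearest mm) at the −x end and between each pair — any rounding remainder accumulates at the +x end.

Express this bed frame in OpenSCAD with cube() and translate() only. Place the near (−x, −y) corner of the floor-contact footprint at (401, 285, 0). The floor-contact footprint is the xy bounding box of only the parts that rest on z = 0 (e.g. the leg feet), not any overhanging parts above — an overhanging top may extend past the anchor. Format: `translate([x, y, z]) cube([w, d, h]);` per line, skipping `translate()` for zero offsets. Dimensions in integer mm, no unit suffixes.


translate([401, 285, 0]) cube([64, 64, 514]);
translate([401, 1810, 0]) cube([64, 64, 514]);
translate([2358, 285, 0]) cube([64, 64, 514]);
translate([2358, 1810, 0]) cube([64, 64, 514]);
translate([465, 285, 194]) cube([1893, 22, 191]);
translate([465, 1852, 194]) cube([1893, 22, 191]);
translate([401, 349, 194]) cube([22, 1461, 191]);
translate([2400, 349, 194]) cube([22, 1461, 191]);
translate([548, 285, 385]) cube([97, 1589, 21]);
translate([728, 285, 385]) cube([97, 1589, 21]);
translate([908, 285, 385]) cube([97, 1589, 21]);
translate([1088, 285, 385]) cube([97, 1589, 21]);
translate([1268, 285, 385]) cube([97, 1589, 21]);
translate([1448, 285, 385]) cube([97, 1589, 21]);
translate([1628, 285, 385]) cube([97, 1589, 21]);
translate([1808, 285, 385]) cube([97, 1589, 21]);
translate([1988, 285, 385]) cube([97, 1589, 21]);
translate([2168, 285, 385]) cube([97, 1589, 21]);


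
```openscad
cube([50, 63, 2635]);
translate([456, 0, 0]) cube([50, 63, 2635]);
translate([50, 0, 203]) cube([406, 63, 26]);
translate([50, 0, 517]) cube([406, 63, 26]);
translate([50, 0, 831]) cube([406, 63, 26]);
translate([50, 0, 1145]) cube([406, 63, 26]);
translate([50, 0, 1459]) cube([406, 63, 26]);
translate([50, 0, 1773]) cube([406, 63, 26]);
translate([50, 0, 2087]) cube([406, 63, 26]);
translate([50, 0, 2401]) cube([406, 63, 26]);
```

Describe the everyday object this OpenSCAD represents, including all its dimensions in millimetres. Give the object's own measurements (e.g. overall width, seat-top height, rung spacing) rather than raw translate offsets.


A straight ladder. Two 50×63 mm vertical rails, 2635 mm tall, stand 506 mm apart (outside-to-outside) with their front faces coplanar on the −y side. 8 rungs, each 63 mm deep and 26 mm tall, span between the inner faces of the rails, front faces flush with the rails. The lowest rung's underside is at z = 203 mm and rungs are spaced 314 mm apart (underside to underside).


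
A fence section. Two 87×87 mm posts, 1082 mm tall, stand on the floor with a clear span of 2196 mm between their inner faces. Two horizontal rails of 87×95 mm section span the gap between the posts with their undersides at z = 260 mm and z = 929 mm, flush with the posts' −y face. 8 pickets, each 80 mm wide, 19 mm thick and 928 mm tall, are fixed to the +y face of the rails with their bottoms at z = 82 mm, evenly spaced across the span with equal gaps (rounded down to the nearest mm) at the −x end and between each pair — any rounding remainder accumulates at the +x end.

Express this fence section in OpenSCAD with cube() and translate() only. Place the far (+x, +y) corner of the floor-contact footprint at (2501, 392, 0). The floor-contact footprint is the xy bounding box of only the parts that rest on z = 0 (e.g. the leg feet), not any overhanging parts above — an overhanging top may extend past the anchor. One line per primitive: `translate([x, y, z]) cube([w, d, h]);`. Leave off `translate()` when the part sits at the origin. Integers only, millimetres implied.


translate([131, 305, 0]) cube([87, 87, 1082]);
translate([2414, 305, 0]) cube([87, 87, 1082]);
translate([218, 305, 260]) cube([2196, 87, 95]);
translate([218, 305, 929]) cube([2196, 87, 95]);
translate([390, 392, 82]) cube([80, 19, 928]);
translate([642, 392, 82]) cube([80, 19, 928]);
translate([894, 392, 82]) cube([80, 19, 928]);
translate([1146, 392, 82]) cube([80, 19, 928]);
translate([1398, 392, 82]) cube([80, 19, 928]);
translate([1650, 392, 82]) cube([80, 19, 928]);
translate([1902, 392, 82]) cube([80, 19, 928]);
translate([2154, 392, 82]) cube([80, 19, 928]);


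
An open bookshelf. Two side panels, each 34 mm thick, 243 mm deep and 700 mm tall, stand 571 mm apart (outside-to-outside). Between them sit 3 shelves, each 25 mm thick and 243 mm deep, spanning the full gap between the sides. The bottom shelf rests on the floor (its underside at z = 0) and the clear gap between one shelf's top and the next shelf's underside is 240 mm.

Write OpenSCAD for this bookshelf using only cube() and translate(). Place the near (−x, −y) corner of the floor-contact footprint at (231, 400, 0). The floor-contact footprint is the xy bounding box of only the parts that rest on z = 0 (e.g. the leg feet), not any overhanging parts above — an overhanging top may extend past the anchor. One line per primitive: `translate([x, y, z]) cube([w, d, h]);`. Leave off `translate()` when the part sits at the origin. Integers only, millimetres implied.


translate([231, 400, 0]) cube([34, 243, 700]);
translate([768, 400, 0]) cube([34, 243, 700]);
translate([265, 400, 0]) cube([503, 243, 25]);
translate([265, 400, 265]) cube([503, 243, 25]);
translate([265, 400, 530]) cube([503, 243, 25]);


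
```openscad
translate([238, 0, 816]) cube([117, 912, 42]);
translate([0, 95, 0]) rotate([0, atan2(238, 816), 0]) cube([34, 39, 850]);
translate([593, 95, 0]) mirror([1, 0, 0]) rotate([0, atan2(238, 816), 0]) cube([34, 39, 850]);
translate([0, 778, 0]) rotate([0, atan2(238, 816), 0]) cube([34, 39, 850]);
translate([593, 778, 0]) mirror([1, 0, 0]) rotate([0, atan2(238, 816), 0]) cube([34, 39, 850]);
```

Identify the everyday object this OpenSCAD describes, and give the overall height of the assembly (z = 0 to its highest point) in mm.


A sawhorse. The overall height is 858 mm.

A beam across two mirrored pairs of raked legs — a sawhorse. The beam's underside is at z = 816 (matching the legs' vertical rise in atan2(238, 816)) and the beam is 42 mm tall, so its top is at 816 + 42 = 858 mm. The raked legs top out at the beam's underside, so that is the highest point.


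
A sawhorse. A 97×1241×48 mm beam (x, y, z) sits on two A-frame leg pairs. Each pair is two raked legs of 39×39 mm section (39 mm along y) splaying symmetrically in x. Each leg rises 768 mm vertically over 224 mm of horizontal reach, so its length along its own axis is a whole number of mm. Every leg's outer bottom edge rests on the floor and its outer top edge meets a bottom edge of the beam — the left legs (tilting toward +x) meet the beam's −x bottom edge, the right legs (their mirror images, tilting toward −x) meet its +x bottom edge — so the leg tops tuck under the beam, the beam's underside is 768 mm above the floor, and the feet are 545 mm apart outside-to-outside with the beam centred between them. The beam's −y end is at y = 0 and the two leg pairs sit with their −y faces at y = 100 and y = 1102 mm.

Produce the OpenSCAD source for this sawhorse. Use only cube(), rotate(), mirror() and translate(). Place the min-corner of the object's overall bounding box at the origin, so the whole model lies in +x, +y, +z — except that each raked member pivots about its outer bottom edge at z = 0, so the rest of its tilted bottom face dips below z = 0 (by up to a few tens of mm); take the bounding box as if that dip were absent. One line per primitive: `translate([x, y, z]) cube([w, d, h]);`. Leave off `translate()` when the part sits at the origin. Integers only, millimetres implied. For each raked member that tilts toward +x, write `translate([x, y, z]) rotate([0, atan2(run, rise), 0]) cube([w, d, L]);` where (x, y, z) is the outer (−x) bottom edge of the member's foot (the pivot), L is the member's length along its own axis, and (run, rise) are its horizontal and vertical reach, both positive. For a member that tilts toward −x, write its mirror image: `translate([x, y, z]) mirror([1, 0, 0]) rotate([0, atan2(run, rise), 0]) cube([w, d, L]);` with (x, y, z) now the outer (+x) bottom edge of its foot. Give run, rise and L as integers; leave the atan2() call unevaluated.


// leg length = √(224² + 768²) = 800
// right-leg outer foot x = 2·224 + 97 = 545
// beam min-corner = (224, 0, 768)
translate([224, 0, 768]) cube([97, 1241, 48]);
translate([0, 100, 0]) rotate([0, atan2(224, 768), 0]) cube([39, 39, 800]);
translate([545, 100, 0]) mirror([1, 0, 0]) rotate([0, atan2(224, 768), 0]) cube([39, 39, 800]);
translate([0, 1102, 0]) rotate([0, atan2(224, 768), 0]) cube([39, 39, 800]);
translate([545, 1102, 0]) mirror([1, 0, 0]) rotate([0, atan2(224, 768), 0]) cube([39, 39, 800]);
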